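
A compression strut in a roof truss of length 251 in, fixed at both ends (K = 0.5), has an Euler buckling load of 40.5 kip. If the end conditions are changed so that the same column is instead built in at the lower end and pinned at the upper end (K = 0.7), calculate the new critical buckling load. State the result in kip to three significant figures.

P_cr ∝ 1/K², so P_cr,new = P_cr,old × (K_old/K_new)² = 40.5 × (0.5/0.7)²
= 40.5 × 0.5102 = 20.7 kip

P_cr ≈ 20.7 kip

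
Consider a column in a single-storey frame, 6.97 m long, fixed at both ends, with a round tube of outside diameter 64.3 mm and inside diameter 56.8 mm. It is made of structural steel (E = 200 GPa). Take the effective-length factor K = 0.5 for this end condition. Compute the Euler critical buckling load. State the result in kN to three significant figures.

d_o = 64.3 mm, d_i = 56.8 mm
I = π(d_o⁴ − d_i⁴)/64 = π(64.3⁴ − 56.80⁴)/64 = 3.282×10^5 mm⁴
I = 3.282×10^5 mm⁴ = 3.282×10^-7 m⁴
Effective length L_e = K·L = 0.5 × 6.97 = 3.485 m
P_cr = π²EI / L_e² = π² × 200×10⁹ × 3.282×10^-7 / 3.485² = 5.334×10^4 N

P_cr ≈ 53.3 kN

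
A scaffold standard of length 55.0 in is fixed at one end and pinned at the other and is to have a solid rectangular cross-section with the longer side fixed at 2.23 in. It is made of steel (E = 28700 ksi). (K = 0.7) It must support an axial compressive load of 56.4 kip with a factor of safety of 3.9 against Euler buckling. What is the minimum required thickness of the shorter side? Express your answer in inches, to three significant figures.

Required P_cr = n·P = 3.9 × 56.4 = 220.0 kip
L_e = K·L = 0.7 × 55.0 = 38.50 in
Required I = P_cr·L_e²/(π²E) = 2.200×10^5 × 38.50² / (π² × 2.87×10^7) = 1.151 in⁴
Rectangle, weak axis: I_min = h·b³/12 with h = 2.23 in fixed  ⇒  b = (12I/h)^(1/3) = 1.84 in

b ≈ 1.84 in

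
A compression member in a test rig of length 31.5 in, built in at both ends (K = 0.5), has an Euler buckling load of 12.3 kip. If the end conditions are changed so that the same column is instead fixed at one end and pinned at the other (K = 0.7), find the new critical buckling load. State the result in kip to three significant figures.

P_cr ∝ 1/K², so P_cr,new = P_cr,old × (K_old/K_new)² = 12.3 × (0.5/0.7)²
= 12.3 × 0.5102 = 6.28 kip

P_cr ≈ 6.28 kip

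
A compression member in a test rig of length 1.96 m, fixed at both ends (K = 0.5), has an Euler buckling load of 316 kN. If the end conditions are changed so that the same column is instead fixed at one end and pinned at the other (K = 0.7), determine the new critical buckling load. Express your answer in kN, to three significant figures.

P_cr ≈ 161 kN

P_cr ∝ 1/K², so P_cr,new = P_cr,old × (K_old/K_new)² = 316 × (0.5/0.7)²
= 316 × 0.5102 = 161 kN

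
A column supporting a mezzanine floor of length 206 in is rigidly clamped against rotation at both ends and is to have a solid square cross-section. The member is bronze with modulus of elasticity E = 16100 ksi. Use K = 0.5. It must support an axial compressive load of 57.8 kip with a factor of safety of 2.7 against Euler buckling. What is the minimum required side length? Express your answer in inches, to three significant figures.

Required P_cr = n·P = 2.7 × 57.8 = 156.1 kip
L_e = K·L = 0.5 × 206 = 103.0 in
Required I = P_cr·L_e²/(π²E) = 1.561×10^5 × 103.0² / (π² × 1.61×10^7) = 10.42 in⁴
Solid square: I = a⁴/12  ⇒  a = (12I)^(1/4) = (12×10.42)^(1/4) = 3.34 in

a ≈ 3.34 in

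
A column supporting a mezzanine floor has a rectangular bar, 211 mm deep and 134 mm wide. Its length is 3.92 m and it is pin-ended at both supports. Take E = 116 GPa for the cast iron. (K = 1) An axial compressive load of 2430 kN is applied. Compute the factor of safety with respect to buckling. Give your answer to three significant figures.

n ≈ 1.30

Buckling occurs about the weak axis: I_min = h·b³/12 with b = 134 mm (the shorter side).
I_min = 211×134³/12 = 4.231×10^7 mm⁴
I = 4.231×10^7 mm⁴ = 4.231×10^-5 m⁴
Effective length L_e = K·L = 1 × 3.92 = 3.920 m
P_cr = π²EI / L_e² = π² × 116×10⁹ × 4.231×10^-5 / 3.920² = 3.152×10^6 N
Factor of safety n = P_cr / P = 3152.1 / 2430 = 1.30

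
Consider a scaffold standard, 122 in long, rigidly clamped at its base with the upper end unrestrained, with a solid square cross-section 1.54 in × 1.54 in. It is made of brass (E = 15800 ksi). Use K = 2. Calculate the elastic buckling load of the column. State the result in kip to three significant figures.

I = a⁴/12 = 1.54⁴/12 = 0.4687 in⁴
Effective length L_e = K·L = 2 × 122 = 244.0 in
P_cr = π²EI / L_e² = π² × 15800×10³ × 0.4687 / 244.0² = 1.228×10^3 lb

P_cr ≈ 1.23 kip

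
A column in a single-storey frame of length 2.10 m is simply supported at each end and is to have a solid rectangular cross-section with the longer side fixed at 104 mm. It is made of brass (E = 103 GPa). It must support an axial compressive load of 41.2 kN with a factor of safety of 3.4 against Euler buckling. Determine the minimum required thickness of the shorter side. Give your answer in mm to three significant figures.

Required P_cr = n·P = 3.4 × 41.2 = 140.1 kN
L_e = K·L = 1 × 2.10 = 2.100 m
Required I = P_cr·L_e²/(π²E) = 1.401×10^5 × 2.100² / (π² × 1.03×10^11) = 6.077×10^-7 m⁴
I_req = 6.077×10^5 mm⁴
Rectangle, weak axis: I_min = h·b³/12 with h = 104 mm fixed  ⇒  b = (12I/h)^(1/3) = 41.2 mm

b ≈ 41.2 mm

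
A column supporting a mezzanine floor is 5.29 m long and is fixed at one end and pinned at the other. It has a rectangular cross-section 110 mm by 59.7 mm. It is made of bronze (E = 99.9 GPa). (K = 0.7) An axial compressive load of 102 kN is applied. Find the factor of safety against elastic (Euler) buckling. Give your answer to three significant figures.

n ≈ 1.37

Buckling occurs about the weak axis: I_min = h·b³/12 with b = 59.7 mm (the shorter side).
I_min = 110×59.7³/12 = 1.950×10^6 mm⁴
I = 1.950×10^6 mm⁴ = 1.950×10^-6 m⁴
Effective length L_e = K·L = 0.7 × 5.29 = 3.703 m
P_cr = π²EI / L_e² = π² × 99.9×10⁹ × 1.950×10^-6 / 3.703² = 1.402×10^5 N
Factor of safety n = P_cr / P = 140.25 / 102 = 1.37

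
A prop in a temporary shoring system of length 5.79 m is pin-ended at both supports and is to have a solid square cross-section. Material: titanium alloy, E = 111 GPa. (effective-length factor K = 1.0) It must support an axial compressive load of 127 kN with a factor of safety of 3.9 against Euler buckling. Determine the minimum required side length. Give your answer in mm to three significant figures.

Required P_cr = n·P = 3.9 × 127 = 495.3 kN
L_e = K·L = 1 × 5.79 = 5.790 m
Required I = P_cr·L_e²/(π²E) = 4.953×10^5 × 5.790² / (π² × 1.11×10^11) = 1.516×10^-5 m⁴
I_req = 1.516×10^7 mm⁴
Solid square: I = a⁴/12  ⇒  a = (12I)^(1/4) = (12×1.516×10^7)^(1/4) = 116 mm

a ≈ 116 mm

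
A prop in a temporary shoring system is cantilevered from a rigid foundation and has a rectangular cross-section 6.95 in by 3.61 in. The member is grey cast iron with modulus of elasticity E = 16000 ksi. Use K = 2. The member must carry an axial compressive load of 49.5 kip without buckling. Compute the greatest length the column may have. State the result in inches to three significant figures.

Buckling occurs about the weak axis: I_min = h·b³/12 with b = 3.61 in (the shorter side).
I_min = 6.95×3.61³/12 = 27.25 in⁴
At the buckling limit P_cr = P = 4.950×10^4 lb
From P_cr = π²EI/(K·L)²:  L = (1/K)·√(π²EI/P_cr) = (1/2)·√(π²×1.60×10^7×27.25/4.950×10^4)
L = 147 in

L_max ≈ 147 in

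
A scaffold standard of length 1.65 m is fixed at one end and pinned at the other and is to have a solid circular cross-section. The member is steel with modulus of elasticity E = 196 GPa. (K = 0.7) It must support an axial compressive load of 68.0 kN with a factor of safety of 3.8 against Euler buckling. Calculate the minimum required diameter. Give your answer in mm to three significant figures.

Required P_cr = n·P = 3.8 × 68.0 = 258.4 kN
L_e = K·L = 0.7 × 1.65 = 1.155 m
Required I = P_cr·L_e²/(π²E) = 2.584×10^5 × 1.155² / (π² × 1.96×10^11) = 1.782×10^-7 m⁴
I_req = 1.782×10^5 mm⁴
Solid circle: I = πd⁴/64  ⇒  d = (64I/π)^(1/4) = (64×1.782×10^5/π)^(1/4) = 43.6 mm

d ≈ 43.6 mm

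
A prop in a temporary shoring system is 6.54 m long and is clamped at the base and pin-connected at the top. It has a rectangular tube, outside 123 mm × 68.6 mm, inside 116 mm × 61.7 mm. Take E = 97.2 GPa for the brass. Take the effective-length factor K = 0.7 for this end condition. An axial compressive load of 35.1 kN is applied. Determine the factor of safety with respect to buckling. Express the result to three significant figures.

n ≈ 1.35

Weak-axis I_min = (h_o·b_o³ − h_i·b_i³)/12 with b_o = 68.6, b_i = 61.70 mm (shorter outer/inner sides).
I_min = (123×68.6³ − 116.0×61.70³)/12 = 1.038×10^6 mm⁴
I = 1.038×10^6 mm⁴ = 1.038×10^-6 m⁴
Effective length L_e = K·L = 0.7 × 6.54 = 4.578 m
P_cr = π²EI / L_e² = π² × 97.2×10⁹ × 1.038×10^-6 / 4.578² = 4.753×10^4 N
Factor of safety n = P_cr / P = 47.533 / 35.1 = 1.35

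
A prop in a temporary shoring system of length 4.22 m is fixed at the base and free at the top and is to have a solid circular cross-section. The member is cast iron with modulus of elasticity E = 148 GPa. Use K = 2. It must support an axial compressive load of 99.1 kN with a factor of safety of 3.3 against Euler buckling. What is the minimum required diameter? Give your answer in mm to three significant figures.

d ≈ 134 mm

Required P_cr = n·P = 3.3 × 99.1 = 327.0 kN
L_e = K·L = 2 × 4.22 = 8.440 m
Required I = P_cr·L_e²/(π²E) = 3.270×10^5 × 8.440² / (π² × 1.48×10^11) = 1.595×10^-5 m⁴
I_req = 1.595×10^7 mm⁴
Solid circle: I = πd⁴/64  ⇒  d = (64I/π)^(1/4) = (64×1.595×10^7/π)^(1/4) = 134 mm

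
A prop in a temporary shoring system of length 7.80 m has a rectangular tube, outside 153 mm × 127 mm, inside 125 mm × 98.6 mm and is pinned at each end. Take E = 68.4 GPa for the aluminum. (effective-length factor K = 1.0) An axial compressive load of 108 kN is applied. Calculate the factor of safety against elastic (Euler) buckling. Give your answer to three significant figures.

Weak-axis I_min = (h_o·b_o³ − h_i·b_i³)/12 with b_o = 127, b_i = 98.60 mm (shorter outer/inner sides).
I_min = (153×127³ − 125.0×98.60³)/12 = 1.613×10^7 mm⁴
I = 1.613×10^7 mm⁴ = 1.613×10^-5 m⁴
Effective length L_e = K·L = 1 × 7.80 = 7.800 m
P_cr = π²EI / L_e² = π² × 68.4×10⁹ × 1.613×10^-5 / 7.800² = 1.790×10^5 N
Factor of safety n = P_cr / P = 179.00 / 108 = 1.66

n ≈ 1.66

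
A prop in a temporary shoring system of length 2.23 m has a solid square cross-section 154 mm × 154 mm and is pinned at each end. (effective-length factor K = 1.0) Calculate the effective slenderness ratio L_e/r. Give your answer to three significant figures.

I = a⁴/12 = 154⁴/12 = 4.687×10^7 mm⁴
A = 2.372×10^4 mm²;  r_min = √(I/A) = √(4.687×10^7/2.372×10^4) = 44.46 mm
L_e = K·L = 1 × 2.23 m = 2.230 m = 2230.0 mm
λ = L_e / r_min = 2230.0 / 44.46 = 50.2

λ ≈ 50.2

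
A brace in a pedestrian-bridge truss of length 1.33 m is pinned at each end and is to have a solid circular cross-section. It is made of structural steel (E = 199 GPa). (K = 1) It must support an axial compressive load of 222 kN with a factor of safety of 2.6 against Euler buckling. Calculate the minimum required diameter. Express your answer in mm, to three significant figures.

Required P_cr = n·P = 2.6 × 222 = 577.2 kN
L_e = K·L = 1 × 1.33 = 1.330 m
Required I = P_cr·L_e²/(π²E) = 5.772×10^5 × 1.330² / (π² × 1.99×10^11) = 5.198×10^-7 m⁴
I_req = 5.198×10^5 mm⁴
Solid circle: I = πd⁴/64  ⇒  d = (64I/π)^(1/4) = (64×5.198×10^5/π)^(1/4) = 57.0 mm

d ≈ 57.0 mm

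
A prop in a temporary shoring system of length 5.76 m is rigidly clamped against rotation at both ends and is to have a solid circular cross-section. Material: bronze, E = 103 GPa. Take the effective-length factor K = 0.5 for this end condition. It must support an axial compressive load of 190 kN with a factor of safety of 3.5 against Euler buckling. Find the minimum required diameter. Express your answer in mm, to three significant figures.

d ≈ 103 mm

Required P_cr = n·P = 3.5 × 190 = 665.0 kN
L_e = K·L = 0.5 × 5.76 = 2.880 m
Required I = P_cr·L_e²/(π²E) = 6.650×10^5 × 2.880² / (π² × 1.03×10^11) = 5.426×10^-6 m⁴
I_req = 5.426×10^6 mm⁴
Solid circle: I = πd⁴/64  ⇒  d = (64I/π)^(1/4) = (64×5.426×10^6/π)^(1/4) = 103 mm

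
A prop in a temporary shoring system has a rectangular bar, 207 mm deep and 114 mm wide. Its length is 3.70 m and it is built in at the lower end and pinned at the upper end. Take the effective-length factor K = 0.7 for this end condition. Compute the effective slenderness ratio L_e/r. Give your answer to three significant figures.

λ ≈ 78.7

Buckling occurs about the weak axis: I_min = h·b³/12 with b = 114 mm (the shorter side).
I_min = 207×114³/12 = 2.556×10^7 mm⁴
A = 2.360×10^4 mm²;  r_min = √(I/A) = √(2.556×10^7/2.360×10^4) = 32.91 mm
L_e = K·L = 0.7 × 3.70 m = 2.590 m = 2590.0 mm
λ = L_e / r_min = 2590.0 / 32.91 = 78.7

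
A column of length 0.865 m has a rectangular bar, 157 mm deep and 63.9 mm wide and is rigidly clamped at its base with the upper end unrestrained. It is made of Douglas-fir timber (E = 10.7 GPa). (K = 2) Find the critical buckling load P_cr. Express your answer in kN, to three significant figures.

Buckling occurs about the weak axis: I_min = h·b³/12 with b = 63.9 mm (the shorter side).
I_min = 157×63.9³/12 = 3.414×10^6 mm⁴
I = 3.414×10^6 mm⁴ = 3.414×10^-6 m⁴
Effective length L_e = K·L = 2 × 0.865 = 1.730 m
P_cr = π²EI / L_e² = π² × 10.7×10⁹ × 3.414×10^-6 / 1.730² = 1.205×10^5 N

P_cr ≈ 120 kN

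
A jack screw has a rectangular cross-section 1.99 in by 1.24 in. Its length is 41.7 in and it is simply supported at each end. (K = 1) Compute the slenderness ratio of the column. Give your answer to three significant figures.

λ ≈ 116

For a rectangle r_min = b/√12 = 1.24/√12 = 0.3580 in
L_e = K·L = 1 × 41.7 = 41.70 in
λ = L_e / r_min = 41.700 / 0.3580 = 116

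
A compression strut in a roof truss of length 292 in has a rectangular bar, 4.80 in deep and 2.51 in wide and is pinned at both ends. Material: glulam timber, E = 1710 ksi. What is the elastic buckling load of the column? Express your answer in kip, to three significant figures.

P_cr ≈ 1.25 kip

Buckling occurs about the weak axis: I_min = h·b³/12 with b = 2.51 in (the shorter side).
I_min = 4.80×2.51³/12 = 6.325 in⁴
Effective length L_e = K·L = 1 × 292 = 292.0 in
P_cr = π²EI / L_e² = π² × 1710×10³ × 6.325 / 292.0² = 1.252×10^3 lb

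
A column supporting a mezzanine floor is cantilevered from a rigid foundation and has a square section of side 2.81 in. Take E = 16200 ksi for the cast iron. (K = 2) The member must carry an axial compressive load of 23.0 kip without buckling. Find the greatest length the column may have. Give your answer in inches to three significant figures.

I = a⁴/12 = 2.81⁴/12 = 5.196 in⁴
At the buckling limit P_cr = P = 2.300×10^4 lb
From P_cr = π²EI/(K·L)²:  L = (1/K)·√(π²EI/P_cr) = (1/2)·√(π²×1.62×10^7×5.196/2.300×10^4)
L = 95.0 in

L_max ≈ 95.0 in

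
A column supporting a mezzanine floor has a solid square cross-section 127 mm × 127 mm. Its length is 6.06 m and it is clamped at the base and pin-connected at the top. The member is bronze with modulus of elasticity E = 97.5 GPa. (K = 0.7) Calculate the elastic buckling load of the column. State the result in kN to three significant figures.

I = a⁴/12 = 127⁴/12 = 2.168×10^7 mm⁴
I = 2.168×10^7 mm⁴ = 2.168×10^-5 m⁴
Effective length L_e = K·L = 0.7 × 6.06 = 4.242 m
P_cr = π²EI / L_e² = π² × 97.5×10⁹ × 2.168×10^-5 / 4.242² = 1.159×10^6 N

P_cr ≈ 1160 kN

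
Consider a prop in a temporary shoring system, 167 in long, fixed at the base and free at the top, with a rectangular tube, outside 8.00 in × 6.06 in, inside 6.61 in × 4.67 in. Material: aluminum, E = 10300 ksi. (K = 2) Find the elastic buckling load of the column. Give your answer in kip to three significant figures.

Weak-axis I_min = (h_o·b_o³ − h_i·b_i³)/12 with b_o = 6.06, b_i = 4.670 in (shorter outer/inner sides).
I_min = (8.00×6.06³ − 6.610×4.670³)/12 = 92.26 in⁴
Effective length L_e = K·L = 2 × 167 = 334.0 in
P_cr = π²EI / L_e² = π² × 10300×10³ × 92.26 / 334.0² = 8.408×10^4 lb

P_cr ≈ 84.1 kip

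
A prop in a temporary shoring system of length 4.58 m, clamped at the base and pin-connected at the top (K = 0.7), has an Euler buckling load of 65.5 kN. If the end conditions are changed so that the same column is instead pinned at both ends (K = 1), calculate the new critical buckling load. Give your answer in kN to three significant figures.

P_cr ≈ 32.1 kN

P_cr ∝ 1/K², so P_cr,new = P_cr,old × (K_old/K_new)² = 65.5 × (0.7/1)²
= 65.5 × 0.4900 = 32.1 kN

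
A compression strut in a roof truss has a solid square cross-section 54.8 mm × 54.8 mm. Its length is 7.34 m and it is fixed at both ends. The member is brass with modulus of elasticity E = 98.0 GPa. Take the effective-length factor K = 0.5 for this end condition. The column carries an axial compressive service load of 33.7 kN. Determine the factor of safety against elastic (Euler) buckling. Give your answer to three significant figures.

n ≈ 1.60

I = a⁴/12 = 54.8⁴/12 = 7.515×10^5 mm⁴
I = 7.515×10^5 mm⁴ = 7.515×10^-7 m⁴
Effective length L_e = K·L = 0.5 × 7.34 = 3.670 m
P_cr = π²EI / L_e² = π² × 98.0×10⁹ × 7.515×10^-7 / 3.670² = 5.397×10^4 N
Factor of safety n = P_cr / P = 53.968 / 33.7 = 1.60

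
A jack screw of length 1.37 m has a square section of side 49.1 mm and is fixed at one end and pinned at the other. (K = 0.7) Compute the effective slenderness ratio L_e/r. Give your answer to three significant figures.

I = a⁴/12 = 49.1⁴/12 = 4.843×10^5 mm⁴
A = 2.411×10^3 mm²;  r_min = √(I/A) = √(4.843×10^5/2.411×10^3) = 14.17 mm
L_e = K·L = 0.7 × 1.37 m = 0.9590 m = 959.00 mm
λ = L_e / r_min = 959.00 / 14.17 = 67.7

λ ≈ 67.7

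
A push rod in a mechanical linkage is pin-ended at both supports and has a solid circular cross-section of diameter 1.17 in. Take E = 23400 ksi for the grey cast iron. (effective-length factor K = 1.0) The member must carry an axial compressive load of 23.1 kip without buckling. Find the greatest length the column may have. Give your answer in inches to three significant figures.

L_max ≈ 30.3 in

I = πd⁴/64 = π×1.17⁴/64 = 9.198×10^-2 in⁴
At the buckling limit P_cr = P = 2.310×10^4 lb
From P_cr = π²EI/(K·L)²:  L = (1/K)·√(π²EI/P_cr) = (1/1)·√(π²×2.34×10^7×9.198×10^-2/2.310×10^4)
L = 30.3 in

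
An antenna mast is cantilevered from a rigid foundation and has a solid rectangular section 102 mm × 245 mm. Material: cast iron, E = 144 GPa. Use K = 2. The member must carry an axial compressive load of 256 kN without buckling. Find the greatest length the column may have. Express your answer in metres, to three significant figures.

Buckling occurs about the weak axis: I_min = h·b³/12 with b = 102 mm (the shorter side).
I_min = 245×102³/12 = 2.167×10^7 mm⁴
I = 2.167×10^-5 m⁴
At the buckling limit P_cr = P = 2.560×10^5 N
From P_cr = π²EI/(K·L)²:  L = (1/K)·√(π²EI/P_cr) = (1/2)·√(π²×1.44×10^11×2.167×10^-5/2.560×10^5)
L = 5.48 m

L_max ≈ 5.48 m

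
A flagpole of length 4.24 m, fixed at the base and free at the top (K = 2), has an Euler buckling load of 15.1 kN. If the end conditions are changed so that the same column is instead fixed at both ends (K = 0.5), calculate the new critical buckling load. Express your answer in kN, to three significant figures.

P_cr ≈ 242 kN

P_cr ∝ 1/K², so P_cr,new = P_cr,old × (K_old/K_new)² = 15.1 × (2/0.5)²
= 15.1 × 16.00 = 242 kN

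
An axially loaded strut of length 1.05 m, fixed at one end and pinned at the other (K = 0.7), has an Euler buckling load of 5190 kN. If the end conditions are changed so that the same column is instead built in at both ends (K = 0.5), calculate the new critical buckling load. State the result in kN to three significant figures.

P_cr ≈ 10200 kN

P_cr ∝ 1/K², so P_cr,new = P_cr,old × (K_old/K_new)² = 5190 × (0.7/0.5)²
= 5190 × 1.960 = 10200 kN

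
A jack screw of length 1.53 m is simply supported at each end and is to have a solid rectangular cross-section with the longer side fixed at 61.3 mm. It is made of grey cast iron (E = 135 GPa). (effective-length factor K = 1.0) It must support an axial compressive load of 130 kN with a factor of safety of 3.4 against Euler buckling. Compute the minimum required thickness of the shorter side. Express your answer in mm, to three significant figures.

b ≈ 53.4 mm

Required P_cr = n·P = 3.4 × 130 = 442.0 kN
L_e = K·L = 1 × 1.53 = 1.530 m
Required I = P_cr·L_e²/(π²E) = 4.420×10^5 × 1.530² / (π² × 1.35×10^11) = 7.766×10^-7 m⁴
I_req = 7.766×10^5 mm⁴
Rectangle, weak axis: I_min = h·b³/12 with h = 61.3 mm fixed  ⇒  b = (12I/h)^(1/3) = 53.4 mm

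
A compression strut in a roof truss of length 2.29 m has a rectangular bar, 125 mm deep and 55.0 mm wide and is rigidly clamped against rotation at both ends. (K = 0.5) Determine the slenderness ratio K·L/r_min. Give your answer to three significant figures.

Buckling occurs about the weak axis: I_min = h·b³/12 with b = 55.0 mm (the shorter side).
I_min = 125×55.0³/12 = 1.733×10^6 mm⁴
A = 6.875×10^3 mm²;  r_min = √(I/A) = √(1.733×10^6/6.875×10^3) = 15.88 mm
L_e = K·L = 0.5 × 2.29 m = 1.145 m = 1145.0 mm
λ = L_e / r_min = 1145.0 / 15.88 = 72.1

λ ≈ 72.1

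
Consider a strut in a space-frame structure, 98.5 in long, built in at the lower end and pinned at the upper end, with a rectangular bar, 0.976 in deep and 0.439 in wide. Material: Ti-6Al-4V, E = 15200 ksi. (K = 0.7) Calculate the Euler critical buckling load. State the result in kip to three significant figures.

Buckling occurs about the weak axis: I_min = h·b³/12 with b = 0.439 in (the shorter side).
I_min = 0.976×0.439³/12 = 6.881×10^-3 in⁴
Effective length L_e = K·L = 0.7 × 98.5 = 68.95 in
P_cr = π²EI / L_e² = π² × 15200×10³ × 6.881×10^-3 / 68.95² = 217.1 lb

P_cr ≈ 0.217 kip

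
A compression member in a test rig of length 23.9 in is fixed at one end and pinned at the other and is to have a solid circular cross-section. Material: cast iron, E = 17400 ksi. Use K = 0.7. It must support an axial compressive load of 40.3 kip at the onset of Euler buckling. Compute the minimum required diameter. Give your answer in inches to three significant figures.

d ≈ 1.08 in

L_e = K·L = 0.7 × 23.9 = 16.73 in
Required I = P_cr·L_e²/(π²E) = 4.030×10^4 × 16.73² / (π² × 1.74×10^7) = 6.568×10^-2 in⁴
Solid circle: I = πd⁴/64  ⇒  d = (64I/π)^(1/4) = (64×6.568×10^-2/π)^(1/4) = 1.08 in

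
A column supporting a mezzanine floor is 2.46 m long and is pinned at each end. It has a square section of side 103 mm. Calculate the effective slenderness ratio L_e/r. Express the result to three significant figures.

λ ≈ 82.7

I = a⁴/12 = 103⁴/12 = 9.379×10^6 mm⁴
A = 1.061×10^4 mm²;  r_min = √(I/A) = √(9.379×10^6/1.061×10^4) = 29.73 mm
L_e = K·L = 1 × 2.46 m = 2.460 m = 2460.0 mm
λ = L_e / r_min = 2460.0 / 29.73 = 82.7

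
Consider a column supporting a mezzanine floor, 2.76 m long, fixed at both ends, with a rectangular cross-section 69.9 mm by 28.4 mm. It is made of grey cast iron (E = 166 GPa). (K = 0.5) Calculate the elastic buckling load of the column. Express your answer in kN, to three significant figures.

P_cr ≈ 115 kN

Buckling occurs about the weak axis: I_min = h·b³/12 with b = 28.4 mm (the shorter side).
I_min = 69.9×28.4³/12 = 1.334×10^5 mm⁴
I = 1.334×10^5 mm⁴ = 1.334×10^-7 m⁴
Effective length L_e = K·L = 0.5 × 2.76 = 1.380 m
P_cr = π²EI / L_e² = π² × 166×10⁹ × 1.334×10^-7 / 1.380² = 1.148×10^5 N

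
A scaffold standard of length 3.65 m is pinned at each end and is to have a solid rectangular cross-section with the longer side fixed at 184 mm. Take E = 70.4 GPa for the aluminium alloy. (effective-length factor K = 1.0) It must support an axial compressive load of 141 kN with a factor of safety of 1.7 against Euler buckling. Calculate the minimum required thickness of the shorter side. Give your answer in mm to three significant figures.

Required P_cr = n·P = 1.7 × 141 = 239.7 kN
L_e = K·L = 1 × 3.65 = 3.650 m
Required I = P_cr·L_e²/(π²E) = 2.397×10^5 × 3.650² / (π² × 7.04×10^10) = 4.596×10^-6 m⁴
I_req = 4.596×10^6 mm⁴
Rectangle, weak axis: I_min = h·b³/12 with h = 184 mm fixed  ⇒  b = (12I/h)^(1/3) = 66.9 mm

b ≈ 66.9 mm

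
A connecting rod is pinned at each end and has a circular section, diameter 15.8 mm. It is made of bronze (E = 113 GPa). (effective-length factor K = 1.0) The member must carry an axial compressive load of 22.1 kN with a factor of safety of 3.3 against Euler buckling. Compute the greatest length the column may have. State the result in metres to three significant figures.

L_max ≈ 0.216 m

I = πd⁴/64 = π×15.8⁴/64 = 3.059×10^3 mm⁴
I = 3.059×10^-9 m⁴
Required critical load P_cr = n·P = 3.3 × 22.1 = 72.93 kN = 7.293×10^4 N
From P_cr = π²EI/(K·L)²:  L = (1/K)·√(π²EI/P_cr) = (1/1)·√(π²×1.13×10^11×3.059×10^-9/7.293×10^4)
L = 0.216 m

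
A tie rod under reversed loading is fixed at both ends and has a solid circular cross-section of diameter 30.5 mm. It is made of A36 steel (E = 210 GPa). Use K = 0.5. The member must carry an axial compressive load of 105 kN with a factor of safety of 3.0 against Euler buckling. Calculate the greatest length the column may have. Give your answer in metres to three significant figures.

L_max ≈ 1.06 m

I = πd⁴/64 = π×30.5⁴/64 = 4.248×10^4 mm⁴
I = 4.248×10^-8 m⁴
Required critical load P_cr = n·P = 3.0 × 105 = 315.0 kN = 3.150×10^5 N
From P_cr = π²EI/(K·L)²:  L = (1/K)·√(π²EI/P_cr) = (1/0.5)·√(π²×2.10×10^11×4.248×10^-8/3.150×10^5)
L = 1.06 m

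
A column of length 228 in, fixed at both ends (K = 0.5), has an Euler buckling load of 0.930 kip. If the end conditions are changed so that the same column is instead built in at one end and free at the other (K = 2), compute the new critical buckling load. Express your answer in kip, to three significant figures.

P_cr ≈ 0.0581 kip

P_cr ∝ 1/K², so P_cr,new = P_cr,old × (K_old/K_new)² = 0.930 × (0.5/2)²
= 0.930 × 0.06250 = 0.0581 kip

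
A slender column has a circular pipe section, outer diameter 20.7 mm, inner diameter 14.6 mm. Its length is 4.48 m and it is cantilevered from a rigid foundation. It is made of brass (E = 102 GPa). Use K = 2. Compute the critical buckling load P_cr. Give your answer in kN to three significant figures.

d_o = 20.7 mm, d_i = 14.6 mm
I = π(d_o⁴ − d_i⁴)/64 = π(20.7⁴ − 14.60⁴)/64 = 6.782×10^3 mm⁴
I = 6.782×10^3 mm⁴ = 6.782×10^-9 m⁴
Effective length L_e = K·L = 2 × 4.48 = 8.960 m
P_cr = π²EI / L_e² = π² × 102×10⁹ × 6.782×10^-9 / 8.960² = 85.05 N

P_cr ≈ 0.0850 kN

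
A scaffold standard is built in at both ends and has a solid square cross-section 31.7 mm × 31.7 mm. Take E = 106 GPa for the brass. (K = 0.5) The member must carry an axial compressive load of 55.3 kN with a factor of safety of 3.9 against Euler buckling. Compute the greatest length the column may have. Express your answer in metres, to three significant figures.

L_max ≈ 1.28 m

I = a⁴/12 = 31.7⁴/12 = 8.415×10^4 mm⁴
I = 8.415×10^-8 m⁴
Required critical load P_cr = n·P = 3.9 × 55.3 = 215.7 kN = 2.157×10^5 N
From P_cr = π²EI/(K·L)²:  L = (1/K)·√(π²EI/P_cr) = (1/0.5)·√(π²×1.06×10^11×8.415×10^-8/2.157×10^5)
L = 1.28 m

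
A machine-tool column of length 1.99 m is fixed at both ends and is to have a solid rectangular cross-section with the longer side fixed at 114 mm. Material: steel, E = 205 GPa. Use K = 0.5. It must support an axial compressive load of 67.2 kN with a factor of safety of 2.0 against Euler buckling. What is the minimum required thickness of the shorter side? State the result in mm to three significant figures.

Required P_cr = n·P = 2.0 × 67.2 = 134.4 kN
L_e = K·L = 0.5 × 1.99 = 0.9950 m
Required I = P_cr·L_e²/(π²E) = 1.344×10^5 × 0.9950² / (π² × 2.05×10^11) = 6.576×10^-8 m⁴
I_req = 6.576×10^4 mm⁴
Rectangle, weak axis: I_min = h·b³/12 with h = 114 mm fixed  ⇒  b = (12I/h)^(1/3) = 19.1 mm

b ≈ 19.1 mm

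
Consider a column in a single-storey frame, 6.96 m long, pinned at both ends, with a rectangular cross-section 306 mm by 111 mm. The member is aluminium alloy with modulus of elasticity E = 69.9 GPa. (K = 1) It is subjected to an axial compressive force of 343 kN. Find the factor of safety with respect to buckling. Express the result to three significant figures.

Buckling occurs about the weak axis: I_min = h·b³/12 with b = 111 mm (the shorter side).
I_min = 306×111³/12 = 3.487×10^7 mm⁴
I = 3.487×10^7 mm⁴ = 3.487×10^-5 m⁴
Effective length L_e = K·L = 1 × 6.96 = 6.960 m
P_cr = π²EI / L_e² = π² × 69.9×10⁹ × 3.487×10^-5 / 6.960² = 4.967×10^5 N
Factor of safety n = P_cr / P = 496.67 / 343 = 1.45

n ≈ 1.45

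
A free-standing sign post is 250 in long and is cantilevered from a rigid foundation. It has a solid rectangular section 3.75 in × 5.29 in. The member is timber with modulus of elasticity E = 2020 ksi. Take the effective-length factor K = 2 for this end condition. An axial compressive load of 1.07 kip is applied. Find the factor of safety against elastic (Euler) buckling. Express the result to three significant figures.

Buckling occurs about the weak axis: I_min = h·b³/12 with b = 3.75 in (the shorter side).
I_min = 5.29×3.75³/12 = 23.25 in⁴
Effective length L_e = K·L = 2 × 250 = 500.0 in
P_cr = π²EI / L_e² = π² × 2020×10³ × 23.25 / 500.0² = 1.854×10^3 lb
Factor of safety n = P_cr / P = 1.8539 / 1.07 = 1.73

n ≈ 1.73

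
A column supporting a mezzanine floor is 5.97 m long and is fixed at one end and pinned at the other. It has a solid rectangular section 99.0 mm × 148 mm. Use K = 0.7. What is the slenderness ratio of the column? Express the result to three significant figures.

For a rectangle r_min = b/√12 = 99.0/√12 = 28.58 mm
L_e = K·L = 0.7 × 5.97 m = 4.179 m = 4179.0 mm
λ = L_e / r_min = 4179.0 / 28.58 = 146

λ ≈ 146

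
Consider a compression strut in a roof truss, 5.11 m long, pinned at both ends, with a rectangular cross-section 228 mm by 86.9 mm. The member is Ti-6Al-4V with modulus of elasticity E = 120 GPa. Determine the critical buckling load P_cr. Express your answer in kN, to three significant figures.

Buckling occurs about the weak axis: I_min = h·b³/12 with b = 86.9 mm (the shorter side).
I_min = 228×86.9³/12 = 1.247×10^7 mm⁴
I = 1.247×10^7 mm⁴ = 1.247×10^-5 m⁴
Effective length L_e = K·L = 1 × 5.11 = 5.110 m
P_cr = π²EI / L_e² = π² × 120×10⁹ × 1.247×10^-5 / 5.110² = 5.655×10^5 N

P_cr ≈ 566 kN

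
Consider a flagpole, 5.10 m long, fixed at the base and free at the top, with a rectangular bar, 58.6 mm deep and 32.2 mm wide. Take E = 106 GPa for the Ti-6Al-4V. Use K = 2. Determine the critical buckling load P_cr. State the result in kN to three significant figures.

P_cr ≈ 1.64 kN

Buckling occurs about the weak axis: I_min = h·b³/12 with b = 32.2 mm (the shorter side).
I_min = 58.6×32.2³/12 = 1.630×10^5 mm⁴
I = 1.630×10^5 mm⁴ = 1.630×10^-7 m⁴
Effective length L_e = K·L = 2 × 5.10 = 10.20 m
P_cr = π²EI / L_e² = π² × 106×10⁹ × 1.630×10^-7 / 10.20² = 1.639×10^3 N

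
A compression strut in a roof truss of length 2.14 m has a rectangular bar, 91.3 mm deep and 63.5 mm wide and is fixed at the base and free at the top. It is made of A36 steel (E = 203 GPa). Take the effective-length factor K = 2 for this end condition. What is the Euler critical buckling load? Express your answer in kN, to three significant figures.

P_cr ≈ 213 kN

Buckling occurs about the weak axis: I_min = h·b³/12 with b = 63.5 mm (the shorter side).
I_min = 91.3×63.5³/12 = 1.948×10^6 mm⁴
I = 1.948×10^6 mm⁴ = 1.948×10^-6 m⁴
Effective length L_e = K·L = 2 × 2.14 = 4.280 m
P_cr = π²EI / L_e² = π² × 203×10⁹ × 1.948×10^-6 / 4.280² = 2.131×10^5 N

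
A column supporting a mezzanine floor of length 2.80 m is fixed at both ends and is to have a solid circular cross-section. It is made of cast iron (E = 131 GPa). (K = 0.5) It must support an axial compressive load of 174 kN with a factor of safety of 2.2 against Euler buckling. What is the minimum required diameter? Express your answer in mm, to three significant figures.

Required P_cr = n·P = 2.2 × 174 = 382.8 kN
L_e = K·L = 0.5 × 2.80 = 1.400 m
Required I = P_cr·L_e²/(π²E) = 3.828×10^5 × 1.400² / (π² × 1.31×10^11) = 5.803×10^-7 m⁴
I_req = 5.803×10^5 mm⁴
Solid circle: I = πd⁴/64  ⇒  d = (64I/π)^(1/4) = (64×5.803×10^5/π)^(1/4) = 58.6 mm

d ≈ 58.6 mm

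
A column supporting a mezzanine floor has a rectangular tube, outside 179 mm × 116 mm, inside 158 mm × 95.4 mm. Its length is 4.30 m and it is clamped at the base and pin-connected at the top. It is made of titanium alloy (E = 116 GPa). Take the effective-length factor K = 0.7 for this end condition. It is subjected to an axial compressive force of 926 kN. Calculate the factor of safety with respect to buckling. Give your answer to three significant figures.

n ≈ 1.62

Weak-axis I_min = (h_o·b_o³ − h_i·b_i³)/12 with b_o = 116, b_i = 95.40 mm (shorter outer/inner sides).
I_min = (179×116³ − 158.0×95.40³)/12 = 1.185×10^7 mm⁴
I = 1.185×10^7 mm⁴ = 1.185×10^-5 m⁴
Effective length L_e = K·L = 0.7 × 4.30 = 3.010 m
P_cr = π²EI / L_e² = π² × 116×10⁹ × 1.185×10^-5 / 3.010² = 1.498×10^6 N
Factor of safety n = P_cr / P = 1497.6 / 926 = 1.62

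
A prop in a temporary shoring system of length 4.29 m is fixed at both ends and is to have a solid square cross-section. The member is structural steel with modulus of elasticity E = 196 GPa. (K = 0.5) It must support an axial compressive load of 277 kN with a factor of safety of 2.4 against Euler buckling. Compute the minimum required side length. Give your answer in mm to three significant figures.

Required P_cr = n·P = 2.4 × 277 = 664.8 kN
L_e = K·L = 0.5 × 4.29 = 2.145 m
Required I = P_cr·L_e²/(π²E) = 6.648×10^5 × 2.145² / (π² × 1.96×10^11) = 1.581×10^-6 m⁴
I_req = 1.581×10^6 mm⁴
Solid square: I = a⁴/12  ⇒  a = (12I)^(1/4) = (12×1.581×10^6)^(1/4) = 66.0 mm

a ≈ 66.0 mm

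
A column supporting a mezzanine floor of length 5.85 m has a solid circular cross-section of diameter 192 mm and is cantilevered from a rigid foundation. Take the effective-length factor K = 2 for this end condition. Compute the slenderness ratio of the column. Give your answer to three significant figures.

λ ≈ 244

For a solid circle r = d/4 = 192/4 = 48.00 mm
L_e = K·L = 2 × 5.85 m = 11.70 m = 11700 mm
λ = L_e / r_min = 11700 / 48.00 = 244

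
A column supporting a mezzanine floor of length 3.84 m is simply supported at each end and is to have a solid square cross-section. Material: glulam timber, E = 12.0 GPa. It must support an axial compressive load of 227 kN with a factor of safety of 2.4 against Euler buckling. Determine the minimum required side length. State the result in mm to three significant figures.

Required P_cr = n·P = 2.4 × 227 = 544.8 kN
L_e = K·L = 1 × 3.84 = 3.840 m
Required I = P_cr·L_e²/(π²E) = 5.448×10^5 × 3.840² / (π² × 1.20×10^10) = 6.783×10^-5 m⁴
I_req = 6.783×10^7 mm⁴
Solid square: I = a⁴/12  ⇒  a = (12I)^(1/4) = (12×6.783×10^7)^(1/4) = 169 mm

a ≈ 169 mm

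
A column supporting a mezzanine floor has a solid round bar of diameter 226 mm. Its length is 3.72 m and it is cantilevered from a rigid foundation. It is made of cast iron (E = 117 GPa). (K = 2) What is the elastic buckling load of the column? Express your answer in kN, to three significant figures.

P_cr ≈ 2670 kN

I = πd⁴/64 = π×226⁴/64 = 1.281×10^8 mm⁴
I = 1.281×10^8 mm⁴ = 1.281×10^-4 m⁴
Effective length L_e = K·L = 2 × 3.72 = 7.440 m
P_cr = π²EI / L_e² = π² × 117×10⁹ × 1.281×10^-4 / 7.440² = 2.671×10^6 N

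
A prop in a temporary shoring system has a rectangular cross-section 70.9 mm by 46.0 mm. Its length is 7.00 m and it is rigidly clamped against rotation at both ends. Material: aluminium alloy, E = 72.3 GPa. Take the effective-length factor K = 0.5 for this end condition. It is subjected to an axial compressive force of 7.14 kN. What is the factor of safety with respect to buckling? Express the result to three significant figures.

n ≈ 4.69

Buckling occurs about the weak axis: I_min = h·b³/12 with b = 46.0 mm (the shorter side).
I_min = 70.9×46.0³/12 = 5.751×10^5 mm⁴
I = 5.751×10^5 mm⁴ = 5.751×10^-7 m⁴
Effective length L_e = K·L = 0.5 × 7.00 = 3.500 m
P_cr = π²EI / L_e² = π² × 72.3×10⁹ × 5.751×10^-7 / 3.500² = 3.350×10^4 N
Factor of safety n = P_cr / P = 33.500 / 7.14 = 4.69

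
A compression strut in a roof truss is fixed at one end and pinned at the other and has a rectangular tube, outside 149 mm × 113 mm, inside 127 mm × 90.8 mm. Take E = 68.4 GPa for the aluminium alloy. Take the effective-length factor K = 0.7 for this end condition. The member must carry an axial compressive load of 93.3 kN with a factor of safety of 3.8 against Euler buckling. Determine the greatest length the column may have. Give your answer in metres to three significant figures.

Weak-axis I_min = (h_o·b_o³ − h_i·b_i³)/12 with b_o = 113, b_i = 90.80 mm (shorter outer/inner sides).
I_min = (149×113³ − 127.0×90.80³)/12 = 9.993×10^6 mm⁴
I = 9.993×10^-6 m⁴
Required critical load P_cr = n·P = 3.8 × 93.3 = 354.5 kN = 3.545×10^5 N
From P_cr = π²EI/(K·L)²:  L = (1/K)·√(π²EI/P_cr) = (1/0.7)·√(π²×6.84×10^10×9.993×10^-6/3.545×10^5)
L = 6.23 m

L_max ≈ 6.23 m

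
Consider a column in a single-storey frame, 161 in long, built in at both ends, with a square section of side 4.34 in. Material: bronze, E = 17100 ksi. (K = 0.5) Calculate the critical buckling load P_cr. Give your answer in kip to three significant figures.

P_cr ≈ 770 kip

I = a⁴/12 = 4.34⁴/12 = 29.56 in⁴
Effective length L_e = K·L = 0.5 × 161 = 80.50 in
P_cr = π²EI / L_e² = π² × 17100×10³ × 29.56 / 80.50² = 7.700×10^5 lb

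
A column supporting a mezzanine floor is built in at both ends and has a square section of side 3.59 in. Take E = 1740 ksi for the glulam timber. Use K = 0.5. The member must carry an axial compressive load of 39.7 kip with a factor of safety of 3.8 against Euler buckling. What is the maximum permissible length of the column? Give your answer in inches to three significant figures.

I = a⁴/12 = 3.59⁴/12 = 13.84 in⁴
Required critical load P_cr = n·P = 3.8 × 39.7 = 150.9 kip = 1.509×10^5 lb
From P_cr = π²EI/(K·L)²:  L = (1/K)·√(π²EI/P_cr) = (1/0.5)·√(π²×1.74×10^6×13.84/1.509×10^5)
L = 79.4 in

L_max ≈ 79.4 in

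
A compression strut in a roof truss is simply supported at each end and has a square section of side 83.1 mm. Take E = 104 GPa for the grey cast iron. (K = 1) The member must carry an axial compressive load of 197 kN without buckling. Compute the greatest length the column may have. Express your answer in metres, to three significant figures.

L_max ≈ 4.55 m

I = a⁴/12 = 83.1⁴/12 = 3.974×10^6 mm⁴
I = 3.974×10^-6 m⁴
At the buckling limit P_cr = P = 1.970×10^5 N
From P_cr = π²EI/(K·L)²:  L = (1/K)·√(π²EI/P_cr) = (1/1)·√(π²×1.04×10^11×3.974×10^-6/1.970×10^5)
L = 4.55 m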